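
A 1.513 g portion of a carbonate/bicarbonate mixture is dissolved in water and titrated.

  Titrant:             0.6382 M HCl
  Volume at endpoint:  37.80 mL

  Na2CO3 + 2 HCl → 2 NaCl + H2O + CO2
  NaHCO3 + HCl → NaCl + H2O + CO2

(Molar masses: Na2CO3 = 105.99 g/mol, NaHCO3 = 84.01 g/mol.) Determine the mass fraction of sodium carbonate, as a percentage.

n(HCl) = 0.03780 × 0.6382 = 0.02412 mol
Let x = n(Na2CO3), y = n(NaHCO3).
Titrant: 2x + 1y = 0.02412;  mass: 105.99x + 84.01y = 1.513
Solving, x = 8.281 × 10^-3 mol, y = 7.562 × 10^-3 mol
mass of Na2CO3 = 8.281 × 10^-3 × 105.99 = 0.8777 g
% Na2CO3 = 0.8777 / 1.513 × 100 = 58.01 %

58.01 %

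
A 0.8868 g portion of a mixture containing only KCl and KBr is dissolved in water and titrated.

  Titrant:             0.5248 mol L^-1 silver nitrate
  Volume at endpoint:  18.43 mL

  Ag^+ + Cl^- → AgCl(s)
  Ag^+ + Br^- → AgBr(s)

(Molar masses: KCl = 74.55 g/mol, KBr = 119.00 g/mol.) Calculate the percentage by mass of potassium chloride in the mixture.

n(AgNO3) = 0.01843 × 0.5248 = 9.672 × 10^-3 mol
Let x = n(KCl), y = n(KBr).
Titrant: 1x + 1y = 9.672 × 10^-3;  mass: 74.55x + 119.00y = 0.8868
Solving, x = 5.943 × 10^-3 mol, y = 3.729 × 10^-3 mol
mass of KCl = 5.943 × 10^-3 × 74.55 = 0.4431 g
% KCl = 0.4431 / 0.8868 × 100 = 49.96 %

49.96 %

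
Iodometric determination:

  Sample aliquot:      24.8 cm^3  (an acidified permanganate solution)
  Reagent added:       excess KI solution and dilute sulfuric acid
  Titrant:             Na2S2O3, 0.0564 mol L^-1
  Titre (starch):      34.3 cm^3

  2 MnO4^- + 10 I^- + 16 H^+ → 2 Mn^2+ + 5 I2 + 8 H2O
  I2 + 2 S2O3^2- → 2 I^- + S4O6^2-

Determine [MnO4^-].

0.0156 mol/L

n(S2O3^2-) = 0.0343 × 0.0564 = 1.93 × 10^-3 mol
n(I2) = n(S2O3^2-)/2 = 9.67 × 10^-4 mol
From the 2:5 ratio, n(MnO4^-) in the aliquot = 2/5 × 9.67 × 10^-4 = 3.87 × 10^-4 mol
[MnO4^-] = 3.87 × 10^-4 / 0.0248 = 0.0156 mol/L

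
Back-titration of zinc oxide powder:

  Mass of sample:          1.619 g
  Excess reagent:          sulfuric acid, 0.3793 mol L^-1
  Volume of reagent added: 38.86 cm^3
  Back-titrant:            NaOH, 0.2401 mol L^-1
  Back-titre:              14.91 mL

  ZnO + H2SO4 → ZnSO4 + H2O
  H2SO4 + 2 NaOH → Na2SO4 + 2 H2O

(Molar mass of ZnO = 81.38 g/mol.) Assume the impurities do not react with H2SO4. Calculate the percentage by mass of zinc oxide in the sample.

65.09 %

n(H2SO4) added = 0.03886 × 0.3793 = 0.01474 mol
n(NaOH) used in back-titration = 0.01491 × 0.2401 = 3.580 × 10^-3 mol
From the 1:2 ratio, n(H2SO4) left over = 1/2 × 3.580 × 10^-3 = 1.790 × 10^-3 mol
n(H2SO4) consumed by analyte = 0.01474 − 1.790 × 10^-3 = 0.01295 mol
n(ZnO) = 0.01295 mol (1:1 ratio)
mass of ZnO = 0.01295 × 81.38 = 1.054 g
% ZnO = 1.054 / 1.619 × 100 = 65.09 %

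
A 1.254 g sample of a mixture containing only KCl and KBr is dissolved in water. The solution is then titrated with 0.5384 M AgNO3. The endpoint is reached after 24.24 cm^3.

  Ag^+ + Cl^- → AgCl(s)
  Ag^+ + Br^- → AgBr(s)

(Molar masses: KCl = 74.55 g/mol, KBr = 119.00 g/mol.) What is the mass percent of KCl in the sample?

40.00 %

n(AgNO3) = 0.02424 × 0.5384 = 0.01305 mol
Let x = n(KCl), y = n(KBr).
Titrant: 1x + 1y = 0.01305;  mass: 74.55x + 119.00y = 1.254
Solving, x = 6.728 × 10^-3 mol, y = 6.323 × 10^-3 mol
mass of KCl = 6.728 × 10^-3 × 74.55 = 0.5016 g
% KCl = 0.5016 / 1.254 × 100 = 40.00 %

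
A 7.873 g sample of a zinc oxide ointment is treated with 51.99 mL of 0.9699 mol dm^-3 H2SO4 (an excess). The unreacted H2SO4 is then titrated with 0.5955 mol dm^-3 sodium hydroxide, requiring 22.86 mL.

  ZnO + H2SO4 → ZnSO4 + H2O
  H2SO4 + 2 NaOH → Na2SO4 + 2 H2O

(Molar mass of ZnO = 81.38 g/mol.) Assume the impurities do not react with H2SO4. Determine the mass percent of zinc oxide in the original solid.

45.09 %

n(H2SO4) added = 0.05199 × 0.9699 = 0.05043 mol
n(NaOH) used in back-titration = 0.02286 × 0.5955 = 0.01361 mol
From the 1:2 ratio, n(H2SO4) left over = 1/2 × 0.01361 = 6.807 × 10^-3 mol
n(H2SO4) consumed by analyte = 0.05043 − 6.807 × 10^-3 = 0.04362 mol
n(ZnO) = 0.04362 mol (1:1 ratio)
mass of ZnO = 0.04362 × 81.38 = 3.550 g
% ZnO = 3.550 / 7.873 × 100 = 45.09 %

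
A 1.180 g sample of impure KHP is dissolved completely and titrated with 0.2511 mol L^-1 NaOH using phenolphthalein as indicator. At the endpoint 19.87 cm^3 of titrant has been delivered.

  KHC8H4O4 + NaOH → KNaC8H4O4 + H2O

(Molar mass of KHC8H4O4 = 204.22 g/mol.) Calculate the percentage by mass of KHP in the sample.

86.35 %

n(NaOH) = 0.01987 L × 0.2511 mol/L = 4.989 × 10^-3 mol
n(KHC8H4O4) = 4.989 × 10^-3 mol (1:1 ratio)
mass of KHC8H4O4 = 4.989 × 10^-3 × 204.22 g/mol = 1.019 g
% KHC8H4O4 = 1.019 / 1.180 × 100 = 86.35 %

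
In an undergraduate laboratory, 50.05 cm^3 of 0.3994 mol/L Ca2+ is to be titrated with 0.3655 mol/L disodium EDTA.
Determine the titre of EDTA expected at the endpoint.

Ca^2+ + EDTA^4- → [Ca(EDTA)]^2-
n(Ca2+) = 0.05005 L × 0.3994 mol/L = 0.01999 mol
n(EDTA) = 0.01999 mol (1:1 stoichiometry)
V(EDTA) = 0.01999 mol / 0.3655 mol/L = 0.05469 L = 54.69 mL

54.69 mL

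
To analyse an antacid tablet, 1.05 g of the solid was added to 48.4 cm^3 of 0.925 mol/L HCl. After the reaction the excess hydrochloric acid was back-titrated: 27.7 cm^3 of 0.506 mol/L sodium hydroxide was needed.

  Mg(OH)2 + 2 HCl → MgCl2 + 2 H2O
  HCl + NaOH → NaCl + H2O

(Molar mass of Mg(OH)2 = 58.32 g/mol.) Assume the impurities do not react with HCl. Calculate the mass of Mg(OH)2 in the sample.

n(HCl) added = 0.0484 × 0.925 = 0.0448 mol
n(NaOH) used in back-titration = 0.0277 × 0.506 = 0.0140 mol
n(HCl) left over = 0.0140 mol (1:1 ratio)
n(HCl) consumed by analyte = 0.0448 − 0.0140 = 0.0308 mol
From the 1:2 ratio, n(Mg(OH)2) = 1/2 × 0.0308 = 0.0154 mol
mass of Mg(OH)2 = 0.0154 × 58.32 = 0.897 g

0.897 g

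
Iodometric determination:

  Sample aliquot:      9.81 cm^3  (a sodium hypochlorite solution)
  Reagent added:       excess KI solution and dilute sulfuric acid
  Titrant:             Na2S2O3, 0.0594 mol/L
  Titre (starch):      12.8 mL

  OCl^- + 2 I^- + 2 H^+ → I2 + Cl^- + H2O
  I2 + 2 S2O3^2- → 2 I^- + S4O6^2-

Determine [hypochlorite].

0.0388 mol/L

n(S2O3^2-) = 0.0128 × 0.0594 = 7.60 × 10^-4 mol
n(I2) = n(S2O3^2-)/2 = 3.80 × 10^-4 mol
n(OCl^-) in the aliquot = 3.80 × 10^-4 mol (1:1 ratio)
[OCl^-] = 3.80 × 10^-4 / 0.00981 = 0.0388 mol/L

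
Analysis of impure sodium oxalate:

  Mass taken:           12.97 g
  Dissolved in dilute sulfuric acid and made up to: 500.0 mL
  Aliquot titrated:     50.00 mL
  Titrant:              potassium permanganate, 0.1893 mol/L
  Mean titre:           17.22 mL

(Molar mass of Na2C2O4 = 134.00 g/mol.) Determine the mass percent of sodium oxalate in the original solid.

2 MnO4^- + 5 C2O4^2- + 16 H^+ → 2 Mn^2+ + 10 CO2 + 8 H2O
n(KMnO4) per titration = 0.01722 × 0.1893 = 3.260 × 10^-3 mol
From the 5:2 ratio, n(Na2C2O4) in each aliquot = 5/2 × 3.260 × 10^-3 = 8.149 × 10^-3 mol
n(Na2C2O4) in the whole flask = 8.149 × 10^-3 × 500.0/50.00 = 0.08149 mol
mass of Na2C2O4 = 0.08149 × 134.00 = 10.92 g
% Na2C2O4 = 10.92 / 12.97 × 100 = 84.20 %

84.20 %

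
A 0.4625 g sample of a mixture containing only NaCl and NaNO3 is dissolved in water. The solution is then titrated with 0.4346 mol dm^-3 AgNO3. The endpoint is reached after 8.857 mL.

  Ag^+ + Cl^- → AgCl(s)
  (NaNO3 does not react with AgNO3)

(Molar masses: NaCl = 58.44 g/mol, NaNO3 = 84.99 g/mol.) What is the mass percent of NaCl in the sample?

n(AgNO3) = 0.008857 × 0.4346 = 3.849 × 10^-3 mol
Let x = n(NaCl), y = n(NaNO3).
Titrant: 1x = 3.849 × 10^-3;  mass: 58.44x + 84.99y = 0.4625
Solving, x = 3.849 × 10^-3 mol, y = 2.795 × 10^-3 mol
mass of NaCl = 3.849 × 10^-3 × 58.44 = 0.2250 g
% NaCl = 0.2250 / 0.4625 × 100 = 48.64 %

48.64 %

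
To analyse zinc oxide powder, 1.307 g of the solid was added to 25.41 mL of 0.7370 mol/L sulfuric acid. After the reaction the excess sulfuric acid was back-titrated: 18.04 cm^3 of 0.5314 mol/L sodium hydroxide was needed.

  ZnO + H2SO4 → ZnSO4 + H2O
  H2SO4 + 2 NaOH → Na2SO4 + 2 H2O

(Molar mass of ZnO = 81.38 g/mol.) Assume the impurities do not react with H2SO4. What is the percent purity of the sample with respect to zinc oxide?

n(H2SO4) added = 0.02541 × 0.7370 = 0.01873 mol
n(NaOH) used in back-titration = 0.01804 × 0.5314 = 9.586 × 10^-3 mol
From the 1:2 ratio, n(H2SO4) left over = 1/2 × 9.586 × 10^-3 = 4.793 × 10^-3 mol
n(H2SO4) consumed by analyte = 0.01873 − 4.793 × 10^-3 = 0.01393 mol
n(ZnO) = 0.01393 mol (1:1 ratio)
mass of ZnO = 0.01393 × 81.38 = 1.134 g
% ZnO = 1.134 / 1.307 × 100 = 86.76 %

86.76 %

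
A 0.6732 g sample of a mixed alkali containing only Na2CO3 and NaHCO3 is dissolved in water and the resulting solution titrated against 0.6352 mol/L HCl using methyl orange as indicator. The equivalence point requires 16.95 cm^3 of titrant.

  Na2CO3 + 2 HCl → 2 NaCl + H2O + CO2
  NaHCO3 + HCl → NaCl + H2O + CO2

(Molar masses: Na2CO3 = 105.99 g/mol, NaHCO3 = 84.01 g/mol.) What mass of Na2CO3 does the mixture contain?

0.3952 g

n(HCl) = 0.01695 × 0.6352 = 0.01077 mol
Let x = n(Na2CO3), y = n(NaHCO3).
Titrant: 2x + 1y = 0.01077;  mass: 105.99x + 84.01y = 0.6732
Solving, x = 3.729 × 10^-3 mol, y = 3.309 × 10^-3 mol
mass of Na2CO3 = 3.729 × 10^-3 × 105.99 = 0.3952 g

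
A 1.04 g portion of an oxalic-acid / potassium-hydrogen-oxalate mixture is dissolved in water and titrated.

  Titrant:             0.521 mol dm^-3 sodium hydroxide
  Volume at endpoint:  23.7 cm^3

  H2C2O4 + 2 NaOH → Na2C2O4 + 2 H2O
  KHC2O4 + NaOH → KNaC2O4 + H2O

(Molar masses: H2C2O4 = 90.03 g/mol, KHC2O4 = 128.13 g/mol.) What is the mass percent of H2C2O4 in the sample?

28.2 %

n(NaOH) = 0.0237 × 0.521 = 0.0123 mol
Let x = n(H2C2O4), y = n(KHC2O4).
Titrant: 2x + 1y = 0.0123;  mass: 90.03x + 128.13y = 1.04
Solving, x = 3.26 × 10^-3 mol, y = 5.83 × 10^-3 mol
mass of H2C2O4 = 3.26 × 10^-3 × 90.03 = 0.294 g
% H2C2O4 = 0.294 / 1.04 × 100 = 28.2 %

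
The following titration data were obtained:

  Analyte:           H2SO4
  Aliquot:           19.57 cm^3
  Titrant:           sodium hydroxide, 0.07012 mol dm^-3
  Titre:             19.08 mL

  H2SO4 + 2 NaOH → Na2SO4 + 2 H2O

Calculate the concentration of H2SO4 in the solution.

n(NaOH) = 0.01908 L × 0.07012 mol/L = 1.338 × 10^-3 mol
From the 1:2 mole ratio, n(H2SO4) = 1/2 × 1.338 × 10^-3 = 6.689 × 10^-4 mol
[H2SO4] = 6.689 × 10^-4 mol / 0.01957 L = 0.03418 mol/L

0.03418 mol/L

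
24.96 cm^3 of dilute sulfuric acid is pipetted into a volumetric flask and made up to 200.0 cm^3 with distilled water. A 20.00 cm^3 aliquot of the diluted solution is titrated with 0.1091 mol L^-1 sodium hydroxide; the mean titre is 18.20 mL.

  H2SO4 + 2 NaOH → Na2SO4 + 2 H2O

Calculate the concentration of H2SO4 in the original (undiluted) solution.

0.3978 mol/L

n(NaOH) = 0.01820 × 0.1091 = 1.986 × 10^-3 mol
From the 1:2 ratio, n(H2SO4) in the aliquot = 1/2 × 1.986 × 10^-3 = 9.928 × 10^-4 mol
[H2SO4]_dilute = 9.928 × 10^-4 / 0.02000 = 0.04964 mol/L
Dilution factor = 200.0 / 24.96 = 8.013
[H2SO4]_stock = 0.04964 × 8.013 = 0.3978 mol/L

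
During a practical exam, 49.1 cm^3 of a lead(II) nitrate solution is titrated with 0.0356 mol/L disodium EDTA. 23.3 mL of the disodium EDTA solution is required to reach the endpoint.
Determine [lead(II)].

0.0169 mol/L

Pb^2+ + EDTA^4- → [Pb(EDTA)]^2-
n(EDTA) = 0.0233 L × 0.0356 mol/L = 8.29 × 10^-4 mol
n(Pb2+) = 8.29 × 10^-4 mol (1:1 mole ratio)
[Pb2+] = 8.29 × 10^-4 mol / 0.0491 L = 0.0169 mol/L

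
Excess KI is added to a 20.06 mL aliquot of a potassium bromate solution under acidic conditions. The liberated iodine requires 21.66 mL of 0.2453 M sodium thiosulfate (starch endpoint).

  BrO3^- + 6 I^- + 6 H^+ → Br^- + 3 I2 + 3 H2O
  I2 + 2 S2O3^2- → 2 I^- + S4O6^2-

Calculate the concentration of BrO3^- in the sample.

n(S2O3^2-) = 0.02166 × 0.2453 = 5.313 × 10^-3 mol
n(I2) = n(S2O3^2-)/2 = 2.657 × 10^-3 mol
From the 1:3 ratio, n(BrO3^-) in the aliquot = 1/3 × 2.657 × 10^-3 = 8.855 × 10^-4 mol
[BrO3^-] = 8.855 × 10^-4 / 0.02006 = 0.04414 mol/L

0.04414 M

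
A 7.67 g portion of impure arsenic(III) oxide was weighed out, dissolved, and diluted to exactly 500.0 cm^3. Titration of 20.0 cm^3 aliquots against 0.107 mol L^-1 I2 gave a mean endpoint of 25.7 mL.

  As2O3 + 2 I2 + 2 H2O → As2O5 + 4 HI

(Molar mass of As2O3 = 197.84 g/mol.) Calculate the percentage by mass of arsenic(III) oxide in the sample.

88.7 %

n(I2) per titration = 0.0257 × 0.107 = 2.75 × 10^-3 mol
From the 1:2 ratio, n(As2O3) in each aliquot = 1/2 × 2.75 × 10^-3 = 1.37 × 10^-3 mol
n(As2O3) in the whole flask = 1.37 × 10^-3 × 500.0/20.0 = 0.0344 mol
mass of As2O3 = 0.0344 × 197.84 = 6.80 g
% As2O3 = 6.80 / 7.67 × 100 = 88.7 %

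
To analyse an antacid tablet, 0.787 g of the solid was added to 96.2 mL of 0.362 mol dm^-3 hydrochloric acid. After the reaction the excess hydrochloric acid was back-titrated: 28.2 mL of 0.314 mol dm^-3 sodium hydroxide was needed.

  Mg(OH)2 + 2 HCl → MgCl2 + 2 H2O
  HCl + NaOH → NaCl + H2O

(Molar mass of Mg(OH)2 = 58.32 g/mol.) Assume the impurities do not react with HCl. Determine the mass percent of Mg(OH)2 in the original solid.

96.2 %

n(HCl) added = 0.0962 × 0.362 = 0.0348 mol
n(NaOH) used in back-titration = 0.0282 × 0.314 = 8.85 × 10^-3 mol
n(HCl) left over = 8.85 × 10^-3 mol (1:1 ratio)
n(HCl) consumed by analyte = 0.0348 − 8.85 × 10^-3 = 0.0260 mol
From the 1:2 ratio, n(Mg(OH)2) = 1/2 × 0.0260 = 0.0130 mol
mass of Mg(OH)2 = 0.0130 × 58.32 = 0.757 g
% Mg(OH)2 = 0.757 / 0.787 × 100 = 96.2 %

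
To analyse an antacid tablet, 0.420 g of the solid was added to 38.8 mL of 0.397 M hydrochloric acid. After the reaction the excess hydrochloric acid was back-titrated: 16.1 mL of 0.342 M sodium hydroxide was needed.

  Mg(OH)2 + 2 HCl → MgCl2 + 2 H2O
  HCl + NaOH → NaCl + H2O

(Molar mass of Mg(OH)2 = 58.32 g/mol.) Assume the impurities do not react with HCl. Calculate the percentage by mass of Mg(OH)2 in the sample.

n(HCl) added = 0.0388 × 0.397 = 0.0154 mol
n(NaOH) used in back-titration = 0.0161 × 0.342 = 5.51 × 10^-3 mol
n(HCl) left over = 5.51 × 10^-3 mol (1:1 ratio)
n(HCl) consumed by analyte = 0.0154 − 5.51 × 10^-3 = 9.90 × 10^-3 mol
From the 1:2 ratio, n(Mg(OH)2) = 1/2 × 9.90 × 10^-3 = 4.95 × 10^-3 mol
mass of Mg(OH)2 = 4.95 × 10^-3 × 58.32 = 0.289 g
% Mg(OH)2 = 0.289 / 0.420 × 100 = 68.7 %

68.7 %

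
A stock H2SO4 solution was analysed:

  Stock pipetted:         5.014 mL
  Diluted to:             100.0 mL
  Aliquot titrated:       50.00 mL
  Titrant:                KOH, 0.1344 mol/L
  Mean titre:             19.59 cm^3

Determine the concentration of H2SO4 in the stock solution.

H2SO4 + 2 KOH → K2SO4 + 2 H2O
n(KOH) = 0.01959 × 0.1344 = 2.633 × 10^-3 mol
From the 1:2 ratio, n(H2SO4) in the aliquot = 1/2 × 2.633 × 10^-3 = 1.316 × 10^-3 mol
[H2SO4]_dilute = 1.316 × 10^-3 / 0.05000 = 0.02633 mol/L
Dilution factor = 100.0 / 5.014 = 19.94
[H2SO4]_stock = 0.02633 × 19.94 = 0.5251 mol/L

0.5251 mol/L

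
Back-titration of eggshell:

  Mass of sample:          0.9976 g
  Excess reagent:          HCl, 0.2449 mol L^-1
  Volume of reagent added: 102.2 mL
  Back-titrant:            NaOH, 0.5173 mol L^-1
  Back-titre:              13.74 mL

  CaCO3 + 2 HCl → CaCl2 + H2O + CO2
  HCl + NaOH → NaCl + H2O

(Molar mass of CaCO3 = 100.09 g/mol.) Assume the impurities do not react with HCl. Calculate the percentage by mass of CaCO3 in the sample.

n(HCl) added = 0.1022 × 0.2449 = 0.02503 mol
n(NaOH) used in back-titration = 0.01374 × 0.5173 = 7.108 × 10^-3 mol
n(HCl) left over = 7.108 × 10^-3 mol (1:1 ratio)
n(HCl) consumed by analyte = 0.02503 − 7.108 × 10^-3 = 0.01792 mol
From the 1:2 ratio, n(CaCO3) = 1/2 × 0.01792 = 8.961 × 10^-3 mol
mass of CaCO3 = 8.961 × 10^-3 × 100.09 = 0.8969 g
% CaCO3 = 0.8969 / 0.9976 × 100 = 89.90 %

89.90 %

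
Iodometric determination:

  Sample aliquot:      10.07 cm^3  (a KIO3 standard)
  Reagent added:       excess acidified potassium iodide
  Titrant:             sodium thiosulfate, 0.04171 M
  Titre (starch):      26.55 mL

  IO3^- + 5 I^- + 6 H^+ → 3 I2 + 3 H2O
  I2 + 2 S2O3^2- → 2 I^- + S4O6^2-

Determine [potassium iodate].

n(S2O3^2-) = 0.02655 × 0.04171 = 1.107 × 10^-3 mol
n(I2) = n(S2O3^2-)/2 = 5.537 × 10^-4 mol
From the 1:3 ratio, n(IO3^-) in the aliquot = 1/3 × 5.537 × 10^-4 = 1.846 × 10^-4 mol
[IO3^-] = 1.846 × 10^-4 / 0.01007 = 0.01833 mol/L

0.01833 M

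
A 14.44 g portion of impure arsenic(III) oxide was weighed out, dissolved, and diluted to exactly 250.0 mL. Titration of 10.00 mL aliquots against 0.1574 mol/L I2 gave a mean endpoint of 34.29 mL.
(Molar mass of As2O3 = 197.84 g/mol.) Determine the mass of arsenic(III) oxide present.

13.35 g

As2O3 + 2 I2 + 2 H2O → As2O5 + 4 HI
n(I2) per titration = 0.03429 × 0.1574 = 5.397 × 10^-3 mol
From the 1:2 ratio, n(As2O3) in each aliquot = 1/2 × 5.397 × 10^-3 = 2.699 × 10^-3 mol
n(As2O3) in the whole flask = 2.699 × 10^-3 × 250.0/10.00 = 0.06747 mol
mass of As2O3 = 0.06747 × 197.84 = 13.35 g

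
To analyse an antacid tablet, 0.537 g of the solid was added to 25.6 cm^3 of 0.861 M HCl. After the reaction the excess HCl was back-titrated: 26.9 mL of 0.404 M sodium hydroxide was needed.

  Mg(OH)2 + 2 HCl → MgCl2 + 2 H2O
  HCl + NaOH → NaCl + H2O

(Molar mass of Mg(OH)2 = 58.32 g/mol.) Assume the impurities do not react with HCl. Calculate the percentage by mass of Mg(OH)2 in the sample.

60.7 %

n(HCl) added = 0.0256 × 0.861 = 0.0220 mol
n(NaOH) used in back-titration = 0.0269 × 0.404 = 0.0109 mol
n(HCl) left over = 0.0109 mol (1:1 ratio)
n(HCl) consumed by analyte = 0.0220 − 0.0109 = 0.0112 mol
From the 1:2 ratio, n(Mg(OH)2) = 1/2 × 0.0112 = 5.59 × 10^-3 mol
mass of Mg(OH)2 = 5.59 × 10^-3 × 58.32 = 0.326 g
% Mg(OH)2 = 0.326 / 0.537 × 100 = 60.7 %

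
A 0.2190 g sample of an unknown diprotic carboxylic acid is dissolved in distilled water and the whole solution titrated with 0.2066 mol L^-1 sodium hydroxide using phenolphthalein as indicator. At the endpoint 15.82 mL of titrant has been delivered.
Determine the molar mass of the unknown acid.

134.0 g/mol

n(NaOH) = 0.01582 L × 0.2066 mol/L = 3.268 × 10^-3 mol
From the 1:2 ratio, n(H2A) = 1/2 × 3.268 × 10^-3 = 1.634 × 10^-3 mol
M = m / n = 0.2190 g / 1.634 × 10^-3 mol = 134.0 g/mol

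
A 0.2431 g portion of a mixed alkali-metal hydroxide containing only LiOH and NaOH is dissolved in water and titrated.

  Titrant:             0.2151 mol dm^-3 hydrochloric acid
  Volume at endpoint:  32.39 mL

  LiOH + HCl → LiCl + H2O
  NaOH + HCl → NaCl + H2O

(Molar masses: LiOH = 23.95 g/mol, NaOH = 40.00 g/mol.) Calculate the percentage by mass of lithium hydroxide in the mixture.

21.84 %

n(HCl) = 0.03239 × 0.2151 = 6.967 × 10^-3 mol
Let x = n(LiOH), y = n(NaOH).
Titrant: 1x + 1y = 6.967 × 10^-3;  mass: 23.95x + 40.00y = 0.2431
Solving, x = 2.217 × 10^-3 mol, y = 4.750 × 10^-3 mol
mass of LiOH = 2.217 × 10^-3 × 23.95 = 0.05310 g
% LiOH = 0.05310 / 0.2431 × 100 = 21.84 %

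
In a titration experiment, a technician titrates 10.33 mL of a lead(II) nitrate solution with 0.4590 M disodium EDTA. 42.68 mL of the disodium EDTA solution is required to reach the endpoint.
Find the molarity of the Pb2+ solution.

1.896 M

Pb^2+ + EDTA^4- → [Pb(EDTA)]^2-
n(EDTA) = 0.04268 L × 0.4590 mol/L = 0.01959 mol
n(Pb2+) = 0.01959 mol (1:1 mole ratio)
[Pb2+] = 0.01959 mol / 0.01033 L = 1.896 mol/L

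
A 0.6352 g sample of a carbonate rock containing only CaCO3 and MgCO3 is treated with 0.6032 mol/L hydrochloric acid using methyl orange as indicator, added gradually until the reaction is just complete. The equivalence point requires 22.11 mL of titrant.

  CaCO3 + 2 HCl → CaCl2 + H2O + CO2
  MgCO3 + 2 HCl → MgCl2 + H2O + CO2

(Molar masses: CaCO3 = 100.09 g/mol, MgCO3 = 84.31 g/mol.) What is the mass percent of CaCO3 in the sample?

n(HCl) = 0.02211 × 0.6032 = 0.01334 mol
Let x = n(CaCO3), y = n(MgCO3).
Titrant: 2x + 2y = 0.01334;  mass: 100.09x + 84.31y = 0.6352
Solving, x = 4.625 × 10^-3 mol, y = 2.043 × 10^-3 mol
mass of CaCO3 = 4.625 × 10^-3 × 100.09 = 0.4630 g
% CaCO3 = 0.4630 / 0.6352 × 100 = 72.88 %

72.88 %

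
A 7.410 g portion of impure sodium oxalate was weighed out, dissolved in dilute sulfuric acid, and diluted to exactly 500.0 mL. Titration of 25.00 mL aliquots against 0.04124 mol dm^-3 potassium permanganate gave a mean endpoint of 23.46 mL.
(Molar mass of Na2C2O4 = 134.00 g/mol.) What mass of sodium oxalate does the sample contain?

2 MnO4^- + 5 C2O4^2- + 16 H^+ → 2 Mn^2+ + 10 CO2 + 8 H2O
n(KMnO4) per titration = 0.02346 × 0.04124 = 9.675 × 10^-4 mol
From the 5:2 ratio, n(Na2C2O4) in each aliquot = 5/2 × 9.675 × 10^-4 = 2.419 × 10^-3 mol
n(Na2C2O4) in the whole flask = 2.419 × 10^-3 × 500.0/25.00 = 0.04837 mol
mass of Na2C2O4 = 0.04837 × 134.00 = 6.482 g

6.482 g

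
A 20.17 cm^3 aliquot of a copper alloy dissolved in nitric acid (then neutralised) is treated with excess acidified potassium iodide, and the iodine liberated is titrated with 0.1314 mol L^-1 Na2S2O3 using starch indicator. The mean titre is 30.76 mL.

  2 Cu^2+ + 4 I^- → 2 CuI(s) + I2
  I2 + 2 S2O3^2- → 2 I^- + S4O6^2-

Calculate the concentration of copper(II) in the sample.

0.2004 mol/L

n(S2O3^2-) = 0.03076 × 0.1314 = 4.042 × 10^-3 mol
n(I2) = n(S2O3^2-)/2 = 2.021 × 10^-3 mol
From the 2:1 ratio, n(Cu2+) in the aliquot = 2/1 × 2.021 × 10^-3 = 4.042 × 10^-3 mol
[Cu2+] = 4.042 × 10^-3 / 0.02017 = 0.2004 mol/L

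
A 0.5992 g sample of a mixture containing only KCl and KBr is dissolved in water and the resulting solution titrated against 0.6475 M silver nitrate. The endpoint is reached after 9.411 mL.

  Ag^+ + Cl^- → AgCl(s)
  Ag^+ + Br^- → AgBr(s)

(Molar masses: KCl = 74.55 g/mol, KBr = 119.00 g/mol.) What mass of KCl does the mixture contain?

0.2112 g

n(AgNO3) = 0.009411 × 0.6475 = 6.094 × 10^-3 mol
Let x = n(KCl), y = n(KBr).
Titrant: 1x + 1y = 6.094 × 10^-3;  mass: 74.55x + 119.00y = 0.5992
Solving, x = 2.833 × 10^-3 mol, y = 3.260 × 10^-3 mol
mass of KCl = 2.833 × 10^-3 × 74.55 = 0.2112 g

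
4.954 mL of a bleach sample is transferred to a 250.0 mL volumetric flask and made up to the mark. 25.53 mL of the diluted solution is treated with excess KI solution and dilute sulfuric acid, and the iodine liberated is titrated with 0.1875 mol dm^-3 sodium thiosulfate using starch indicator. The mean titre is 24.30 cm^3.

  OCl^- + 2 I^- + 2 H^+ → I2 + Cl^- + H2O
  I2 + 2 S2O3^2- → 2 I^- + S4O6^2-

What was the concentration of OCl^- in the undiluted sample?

n(S2O3^2-) = 0.02430 × 0.1875 = 4.556 × 10^-3 mol
n(I2) = n(S2O3^2-)/2 = 2.278 × 10^-3 mol
n(OCl^-) in the aliquot = 2.278 × 10^-3 mol (1:1 ratio)
[OCl^-]_dilute = 2.278 × 10^-3 / 0.02553 = 0.08923 mol/L
[OCl^-]_original = 0.08923 × 250.0/4.954 = 4.503 mol/L

4.503 mol/L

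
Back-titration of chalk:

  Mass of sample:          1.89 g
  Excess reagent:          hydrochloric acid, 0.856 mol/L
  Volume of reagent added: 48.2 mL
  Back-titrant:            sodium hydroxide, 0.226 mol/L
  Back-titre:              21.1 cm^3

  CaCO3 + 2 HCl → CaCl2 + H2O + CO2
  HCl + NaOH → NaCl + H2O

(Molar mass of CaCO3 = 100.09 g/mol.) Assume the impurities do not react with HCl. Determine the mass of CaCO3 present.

1.83 g

n(HCl) added = 0.0482 × 0.856 = 0.0413 mol
n(NaOH) used in back-titration = 0.0211 × 0.226 = 4.77 × 10^-3 mol
n(HCl) left over = 4.77 × 10^-3 mol (1:1 ratio)
n(HCl) consumed by analyte = 0.0413 − 4.77 × 10^-3 = 0.0365 mol
From the 1:2 ratio, n(CaCO3) = 1/2 × 0.0365 = 0.0182 mol
mass of CaCO3 = 0.0182 × 100.09 = 1.83 g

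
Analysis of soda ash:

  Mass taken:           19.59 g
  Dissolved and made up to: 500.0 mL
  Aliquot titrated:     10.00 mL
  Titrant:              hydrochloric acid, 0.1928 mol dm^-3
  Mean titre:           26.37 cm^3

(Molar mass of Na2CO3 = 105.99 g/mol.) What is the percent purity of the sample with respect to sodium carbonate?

68.77 %

Na2CO3 + 2 HCl → 2 NaCl + H2O + CO2
n(HCl) per titration = 0.02637 × 0.1928 = 5.084 × 10^-3 mol
From the 1:2 ratio, n(Na2CO3) in each aliquot = 1/2 × 5.084 × 10^-3 = 2.542 × 10^-3 mol
n(Na2CO3) in the whole flask = 2.542 × 10^-3 × 500.0/10.00 = 0.1271 mol
mass of Na2CO3 = 0.1271 × 105.99 = 13.47 g
% Na2CO3 = 13.47 / 19.59 × 100 = 68.77 %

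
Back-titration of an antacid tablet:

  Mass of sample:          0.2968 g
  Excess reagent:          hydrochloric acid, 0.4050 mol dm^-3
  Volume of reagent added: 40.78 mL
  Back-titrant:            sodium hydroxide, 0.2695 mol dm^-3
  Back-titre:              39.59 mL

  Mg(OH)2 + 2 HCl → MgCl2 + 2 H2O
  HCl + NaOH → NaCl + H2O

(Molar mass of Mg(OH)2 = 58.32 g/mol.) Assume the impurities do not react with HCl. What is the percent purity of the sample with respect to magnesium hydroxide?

57.44 %

n(HCl) added = 0.04078 × 0.4050 = 0.01652 mol
n(NaOH) used in back-titration = 0.03959 × 0.2695 = 0.01067 mol
n(HCl) left over = 0.01067 mol (1:1 ratio)
n(HCl) consumed by analyte = 0.01652 − 0.01067 = 5.846 × 10^-3 mol
From the 1:2 ratio, n(Mg(OH)2) = 1/2 × 5.846 × 10^-3 = 2.923 × 10^-3 mol
mass of Mg(OH)2 = 2.923 × 10^-3 × 58.32 = 0.1705 g
% Mg(OH)2 = 0.1705 / 0.2968 × 100 = 57.44 %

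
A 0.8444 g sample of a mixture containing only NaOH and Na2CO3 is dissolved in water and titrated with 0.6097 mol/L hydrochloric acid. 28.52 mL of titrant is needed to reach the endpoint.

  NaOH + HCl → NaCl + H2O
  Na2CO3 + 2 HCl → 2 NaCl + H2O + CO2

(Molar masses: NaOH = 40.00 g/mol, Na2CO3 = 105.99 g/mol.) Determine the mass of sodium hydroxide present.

0.2374 g

n(HCl) = 0.02852 × 0.6097 = 0.01739 mol
Let x = n(NaOH), y = n(Na2CO3).
Titrant: 1x + 2y = 0.01739;  mass: 40.00x + 105.99y = 0.8444
Solving, x = 5.934 × 10^-3 mol, y = 5.727 × 10^-3 mol
mass of NaOH = 5.934 × 10^-3 × 40.00 = 0.2374 g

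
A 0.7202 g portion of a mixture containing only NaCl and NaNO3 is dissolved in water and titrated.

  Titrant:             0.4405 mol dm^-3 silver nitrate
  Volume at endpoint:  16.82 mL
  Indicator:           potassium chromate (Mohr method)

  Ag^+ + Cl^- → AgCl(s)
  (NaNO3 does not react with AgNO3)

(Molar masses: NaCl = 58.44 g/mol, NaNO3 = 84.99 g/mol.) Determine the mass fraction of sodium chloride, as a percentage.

60.12 %

n(AgNO3) = 0.01682 × 0.4405 = 7.409 × 10^-3 mol
Let x = n(NaCl), y = n(NaNO3).
Titrant: 1x = 7.409 × 10^-3;  mass: 58.44x + 84.99y = 0.7202
Solving, x = 7.409 × 10^-3 mol, y = 3.379 × 10^-3 mol
mass of NaCl = 7.409 × 10^-3 × 58.44 = 0.4330 g
% NaCl = 0.4330 / 0.7202 × 100 = 60.12 %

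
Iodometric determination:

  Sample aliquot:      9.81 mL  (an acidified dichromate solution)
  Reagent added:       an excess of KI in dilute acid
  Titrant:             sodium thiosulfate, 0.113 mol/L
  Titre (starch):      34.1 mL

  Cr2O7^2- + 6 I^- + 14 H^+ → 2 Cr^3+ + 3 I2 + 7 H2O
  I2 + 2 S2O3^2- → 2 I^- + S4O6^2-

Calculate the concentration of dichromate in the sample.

n(S2O3^2-) = 0.0341 × 0.113 = 3.85 × 10^-3 mol
n(I2) = n(S2O3^2-)/2 = 1.93 × 10^-3 mol
From the 1:3 ratio, n(Cr2O7^2-) in the aliquot = 1/3 × 1.93 × 10^-3 = 6.42 × 10^-4 mol
[Cr2O7^2-] = 6.42 × 10^-4 / 0.00981 = 0.0655 mol/L

0.0655 mol/L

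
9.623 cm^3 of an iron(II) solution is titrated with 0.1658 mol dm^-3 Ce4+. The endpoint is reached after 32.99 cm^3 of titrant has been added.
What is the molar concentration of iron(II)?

0.5684 mol/L

Ce^4+ + Fe^2+ → Ce^3+ + Fe^3+
n(Ce4+) = 0.03299 L × 0.1658 mol/L = 5.470 × 10^-3 mol
n(Fe2+) = 5.470 × 10^-3 mol (1:1 mole ratio)
[Fe2+] = 5.470 × 10^-3 mol / 0.009623 L = 0.5684 mol/L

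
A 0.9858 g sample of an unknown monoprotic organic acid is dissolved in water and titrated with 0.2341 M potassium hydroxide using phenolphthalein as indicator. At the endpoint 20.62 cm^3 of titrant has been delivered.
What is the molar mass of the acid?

204.2 g/mol

n(KOH) = 0.02062 L × 0.2341 mol/L = 4.827 × 10^-3 mol
n(HA) = 4.827 × 10^-3 mol (1:1 ratio)
M = m / n = 0.9858 g / 4.827 × 10^-3 mol = 204.2 g/mol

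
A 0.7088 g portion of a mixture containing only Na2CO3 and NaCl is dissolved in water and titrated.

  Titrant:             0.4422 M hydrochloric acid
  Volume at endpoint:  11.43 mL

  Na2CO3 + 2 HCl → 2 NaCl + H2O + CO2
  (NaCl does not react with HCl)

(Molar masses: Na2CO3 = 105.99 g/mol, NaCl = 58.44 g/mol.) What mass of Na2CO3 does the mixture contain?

n(HCl) = 0.01143 × 0.4422 = 5.054 × 10^-3 mol
Let x = n(Na2CO3), y = n(NaCl).
Titrant: 2x = 5.054 × 10^-3;  mass: 105.99x + 58.44y = 0.7088
Solving, x = 2.527 × 10^-3 mol, y = 7.545 × 10^-3 mol
mass of Na2CO3 = 2.527 × 10^-3 × 105.99 = 0.2679 g

0.2679 g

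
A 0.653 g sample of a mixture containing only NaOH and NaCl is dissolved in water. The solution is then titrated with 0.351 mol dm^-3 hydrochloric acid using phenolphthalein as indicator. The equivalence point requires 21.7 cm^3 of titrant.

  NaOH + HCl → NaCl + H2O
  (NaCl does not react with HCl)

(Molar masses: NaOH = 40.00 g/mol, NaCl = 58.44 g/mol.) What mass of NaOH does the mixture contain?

0.305 g

n(HCl) = 0.0217 × 0.351 = 7.62 × 10^-3 mol
Let x = n(NaOH), y = n(NaCl).
Titrant: 1x = 7.62 × 10^-3;  mass: 40.00x + 58.44y = 0.653
Solving, x = 7.62 × 10^-3 mol, y = 5.96 × 10^-3 mol
mass of NaOH = 7.62 × 10^-3 × 40.00 = 0.305 g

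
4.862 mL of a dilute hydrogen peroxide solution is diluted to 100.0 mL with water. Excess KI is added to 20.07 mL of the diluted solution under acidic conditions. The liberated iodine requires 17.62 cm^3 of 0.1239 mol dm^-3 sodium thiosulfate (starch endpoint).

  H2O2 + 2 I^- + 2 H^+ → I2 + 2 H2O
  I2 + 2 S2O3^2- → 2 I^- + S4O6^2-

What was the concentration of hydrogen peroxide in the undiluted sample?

n(S2O3^2-) = 0.01762 × 0.1239 = 2.183 × 10^-3 mol
n(I2) = n(S2O3^2-)/2 = 1.092 × 10^-3 mol
n(H2O2) in the aliquot = 1.092 × 10^-3 mol (1:1 ratio)
[H2O2]_dilute = 1.092 × 10^-3 / 0.02007 = 0.05439 mol/L
[H2O2]_original = 0.05439 × 100.0/4.862 = 1.119 mol/L

1.119 mol/L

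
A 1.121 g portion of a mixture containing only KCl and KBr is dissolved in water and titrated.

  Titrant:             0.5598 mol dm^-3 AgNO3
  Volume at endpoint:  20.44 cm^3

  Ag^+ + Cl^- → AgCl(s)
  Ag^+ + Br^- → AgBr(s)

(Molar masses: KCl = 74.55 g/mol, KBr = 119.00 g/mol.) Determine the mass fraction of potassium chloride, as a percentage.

36.00 %

n(AgNO3) = 0.02044 × 0.5598 = 0.01144 mol
Let x = n(KCl), y = n(KBr).
Titrant: 1x + 1y = 0.01144;  mass: 74.55x + 119.00y = 1.121
Solving, x = 5.414 × 10^-3 mol, y = 6.029 × 10^-3 mol
mass of KCl = 5.414 × 10^-3 × 74.55 = 0.4036 g
% KCl = 0.4036 / 1.121 × 100 = 36.00 %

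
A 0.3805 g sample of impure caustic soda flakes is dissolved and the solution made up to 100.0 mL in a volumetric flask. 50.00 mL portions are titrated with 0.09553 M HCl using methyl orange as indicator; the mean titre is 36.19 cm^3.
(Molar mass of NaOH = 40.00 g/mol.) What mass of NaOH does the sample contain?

NaOH + HCl → NaCl + H2O
n(HCl) per titration = 0.03619 × 0.09553 = 3.457 × 10^-3 mol
n(NaOH) in each aliquot = 3.457 × 10^-3 mol (1:1 ratio)
n(NaOH) in the whole flask = 3.457 × 10^-3 × 100.0/50.00 = 6.914 × 10^-3 mol
mass of NaOH = 6.914 × 10^-3 × 40.00 = 0.2766 g

0.2766 g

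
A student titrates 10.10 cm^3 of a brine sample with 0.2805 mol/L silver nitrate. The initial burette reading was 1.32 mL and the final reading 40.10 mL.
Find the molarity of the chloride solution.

1.077 mol/L

Ag^+ + Cl^- → AgCl(s)
n(AgNO3) = 0.03878 L × 0.2805 mol/L = 0.01088 mol
n(Cl-) = 0.01088 mol (1:1 mole ratio)
[Cl-] = 0.01088 mol / 0.01010 L = 1.077 mol/L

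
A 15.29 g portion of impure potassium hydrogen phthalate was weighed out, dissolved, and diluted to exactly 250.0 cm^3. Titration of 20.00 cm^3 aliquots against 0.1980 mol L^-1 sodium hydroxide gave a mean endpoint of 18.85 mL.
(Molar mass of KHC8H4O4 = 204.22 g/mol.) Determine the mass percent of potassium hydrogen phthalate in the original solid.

62.31 %

KHC8H4O4 + NaOH → KNaC8H4O4 + H2O
n(NaOH) per titration = 0.01885 × 0.1980 = 3.732 × 10^-3 mol
n(KHC8H4O4) in each aliquot = 3.732 × 10^-3 mol (1:1 ratio)
n(KHC8H4O4) in the whole flask = 3.732 × 10^-3 × 250.0/20.00 = 0.04665 mol
mass of KHC8H4O4 = 0.04665 × 204.22 = 9.528 g
% KHC8H4O4 = 9.528 / 15.29 × 100 = 62.31 %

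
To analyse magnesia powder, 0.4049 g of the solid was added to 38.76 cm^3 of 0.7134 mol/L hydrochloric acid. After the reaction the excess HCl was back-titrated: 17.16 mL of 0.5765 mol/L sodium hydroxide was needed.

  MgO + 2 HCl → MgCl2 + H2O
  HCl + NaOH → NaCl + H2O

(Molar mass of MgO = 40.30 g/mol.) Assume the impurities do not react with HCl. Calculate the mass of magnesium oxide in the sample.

0.3578 g

n(HCl) added = 0.03876 × 0.7134 = 0.02765 mol
n(NaOH) used in back-titration = 0.01716 × 0.5765 = 9.893 × 10^-3 mol
n(HCl) left over = 9.893 × 10^-3 mol (1:1 ratio)
n(HCl) consumed by analyte = 0.02765 − 9.893 × 10^-3 = 0.01776 mol
From the 1:2 ratio, n(MgO) = 1/2 × 0.01776 = 8.879 × 10^-3 mol
mass of MgO = 8.879 × 10^-3 × 40.30 = 0.3578 g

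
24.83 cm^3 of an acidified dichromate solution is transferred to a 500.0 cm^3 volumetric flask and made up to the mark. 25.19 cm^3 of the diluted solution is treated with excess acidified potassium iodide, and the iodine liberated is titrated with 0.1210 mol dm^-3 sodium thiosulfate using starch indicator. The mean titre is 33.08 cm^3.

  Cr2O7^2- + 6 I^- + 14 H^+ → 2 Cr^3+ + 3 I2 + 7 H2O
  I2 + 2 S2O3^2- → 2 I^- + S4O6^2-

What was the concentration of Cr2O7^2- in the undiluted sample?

n(S2O3^2-) = 0.03308 × 0.1210 = 4.003 × 10^-3 mol
n(I2) = n(S2O3^2-)/2 = 2.001 × 10^-3 mol
From the 1:3 ratio, n(Cr2O7^2-) in the aliquot = 1/3 × 2.001 × 10^-3 = 6.671 × 10^-4 mol
[Cr2O7^2-]_dilute = 6.671 × 10^-4 / 0.02519 = 0.02648 mol/L
[Cr2O7^2-]_original = 0.02648 × 500.0/24.83 = 0.5333 mol/L

0.5333 mol/L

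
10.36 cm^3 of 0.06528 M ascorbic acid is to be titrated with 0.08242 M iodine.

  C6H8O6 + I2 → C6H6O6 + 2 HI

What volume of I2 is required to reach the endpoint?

8.206 mL

n(C6H8O6) = 0.01036 L × 0.06528 mol/L = 6.763 × 10^-4 mol
n(I2) = 6.763 × 10^-4 mol (1:1 stoichiometry)
V(I2) = 6.763 × 10^-4 mol / 0.08242 mol/L = 0.008206 L = 8.206 mL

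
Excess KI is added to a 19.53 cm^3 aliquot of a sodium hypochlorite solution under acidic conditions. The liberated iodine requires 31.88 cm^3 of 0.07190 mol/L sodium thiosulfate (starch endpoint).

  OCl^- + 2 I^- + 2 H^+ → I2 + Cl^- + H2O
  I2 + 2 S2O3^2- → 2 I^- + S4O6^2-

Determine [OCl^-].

0.05868 mol/L

n(S2O3^2-) = 0.03188 × 0.07190 = 2.292 × 10^-3 mol
n(I2) = n(S2O3^2-)/2 = 1.146 × 10^-3 mol
n(OCl^-) in the aliquot = 1.146 × 10^-3 mol (1:1 ratio)
[OCl^-] = 1.146 × 10^-3 / 0.01953 = 0.05868 mol/L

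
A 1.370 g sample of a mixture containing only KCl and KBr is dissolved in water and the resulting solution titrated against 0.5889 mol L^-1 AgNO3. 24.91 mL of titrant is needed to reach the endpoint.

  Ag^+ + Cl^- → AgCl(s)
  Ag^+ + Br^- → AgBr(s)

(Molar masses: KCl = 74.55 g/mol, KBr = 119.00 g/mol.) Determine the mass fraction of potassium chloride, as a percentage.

45.99 %

n(AgNO3) = 0.02491 × 0.5889 = 0.01467 mol
Let x = n(KCl), y = n(KBr).
Titrant: 1x + 1y = 0.01467;  mass: 74.55x + 119.00y = 1.370
Solving, x = 8.452 × 10^-3 mol, y = 6.218 × 10^-3 mol
mass of KCl = 8.452 × 10^-3 × 74.55 = 0.6301 g
% KCl = 0.6301 / 1.370 × 100 = 45.99 %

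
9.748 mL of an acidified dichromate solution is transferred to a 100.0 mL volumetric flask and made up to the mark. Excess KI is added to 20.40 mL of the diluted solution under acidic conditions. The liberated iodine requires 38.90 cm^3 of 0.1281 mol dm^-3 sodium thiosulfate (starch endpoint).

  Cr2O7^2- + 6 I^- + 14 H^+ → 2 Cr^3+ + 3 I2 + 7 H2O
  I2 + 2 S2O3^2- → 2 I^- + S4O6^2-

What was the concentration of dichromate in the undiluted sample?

n(S2O3^2-) = 0.03890 × 0.1281 = 4.983 × 10^-3 mol
n(I2) = n(S2O3^2-)/2 = 2.492 × 10^-3 mol
From the 1:3 ratio, n(Cr2O7^2-) in the aliquot = 1/3 × 2.492 × 10^-3 = 8.305 × 10^-4 mol
[Cr2O7^2-]_dilute = 8.305 × 10^-4 / 0.02040 = 0.04071 mol/L
[Cr2O7^2-]_original = 0.04071 × 100.0/9.748 = 0.4176 mol/L

0.4176 mol/L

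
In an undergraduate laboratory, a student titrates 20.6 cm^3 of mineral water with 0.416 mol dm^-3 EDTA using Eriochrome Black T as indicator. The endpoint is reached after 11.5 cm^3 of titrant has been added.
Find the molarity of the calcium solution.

0.232 mol/L

Ca^2+ + EDTA^4- → [Ca(EDTA)]^2-
n(EDTA) = 0.0115 L × 0.416 mol/L = 4.78 × 10^-3 mol
n(Ca2+) = 4.78 × 10^-3 mol (1:1 mole ratio)
[Ca2+] = 4.78 × 10^-3 mol / 0.0206 L = 0.232 mol/L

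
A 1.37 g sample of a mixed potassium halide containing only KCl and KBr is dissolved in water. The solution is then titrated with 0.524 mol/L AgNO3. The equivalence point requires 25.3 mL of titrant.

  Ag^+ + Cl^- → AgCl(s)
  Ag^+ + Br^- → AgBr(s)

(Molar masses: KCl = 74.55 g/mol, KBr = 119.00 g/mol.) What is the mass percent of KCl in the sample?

25.4 %

n(AgNO3) = 0.0253 × 0.524 = 0.0133 mol
Let x = n(KCl), y = n(KBr).
Titrant: 1x + 1y = 0.0133;  mass: 74.55x + 119.00y = 1.37
Solving, x = 4.67 × 10^-3 mol, y = 8.59 × 10^-3 mol
mass of KCl = 4.67 × 10^-3 × 74.55 = 0.348 g
% KCl = 0.348 / 1.37 × 100 = 25.4 %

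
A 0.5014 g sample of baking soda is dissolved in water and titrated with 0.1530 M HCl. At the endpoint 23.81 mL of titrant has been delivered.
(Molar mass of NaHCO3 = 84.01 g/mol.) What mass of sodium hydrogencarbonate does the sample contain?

NaHCO3 + HCl → NaCl + H2O + CO2
n(HCl) = 0.02381 L × 0.1530 mol/L = 3.643 × 10^-3 mol
n(NaHCO3) = 3.643 × 10^-3 mol (1:1 ratio)
mass of NaHCO3 = 3.643 × 10^-3 × 84.01 g/mol = 0.3060 g

0.3060 g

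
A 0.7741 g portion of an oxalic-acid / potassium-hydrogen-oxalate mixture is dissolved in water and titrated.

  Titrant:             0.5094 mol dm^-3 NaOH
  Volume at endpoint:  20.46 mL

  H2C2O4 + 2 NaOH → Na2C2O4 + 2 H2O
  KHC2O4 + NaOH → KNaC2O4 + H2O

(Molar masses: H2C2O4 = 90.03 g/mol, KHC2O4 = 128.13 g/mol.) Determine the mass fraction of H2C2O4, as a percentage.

n(NaOH) = 0.02046 × 0.5094 = 0.01042 mol
Let x = n(H2C2O4), y = n(KHC2O4).
Titrant: 2x + 1y = 0.01042;  mass: 90.03x + 128.13y = 0.7741
Solving, x = 3.377 × 10^-3 mol, y = 3.669 × 10^-3 mol
mass of H2C2O4 = 3.377 × 10^-3 × 90.03 = 0.3040 g
% H2C2O4 = 0.3040 / 0.7741 × 100 = 39.27 %

39.27 %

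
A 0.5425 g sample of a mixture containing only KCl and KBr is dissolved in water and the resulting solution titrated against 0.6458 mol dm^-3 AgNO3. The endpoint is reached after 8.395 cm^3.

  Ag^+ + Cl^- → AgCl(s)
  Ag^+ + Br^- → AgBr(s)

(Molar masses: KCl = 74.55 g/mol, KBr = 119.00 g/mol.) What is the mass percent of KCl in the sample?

31.74 %

n(AgNO3) = 0.008395 × 0.6458 = 5.421 × 10^-3 mol
Let x = n(KCl), y = n(KBr).
Titrant: 1x + 1y = 5.421 × 10^-3;  mass: 74.55x + 119.00y = 0.5425
Solving, x = 2.310 × 10^-3 mol, y = 3.112 × 10^-3 mol
mass of KCl = 2.310 × 10^-3 × 74.55 = 0.1722 g
% KCl = 0.1722 / 0.5425 × 100 = 31.74 %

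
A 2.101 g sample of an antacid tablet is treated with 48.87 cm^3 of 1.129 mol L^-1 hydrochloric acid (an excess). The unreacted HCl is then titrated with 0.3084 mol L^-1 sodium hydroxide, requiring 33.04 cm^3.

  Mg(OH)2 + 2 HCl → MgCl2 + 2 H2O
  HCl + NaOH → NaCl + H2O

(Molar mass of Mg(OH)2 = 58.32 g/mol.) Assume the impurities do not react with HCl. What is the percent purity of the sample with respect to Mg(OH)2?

62.43 %

n(HCl) added = 0.04887 × 1.129 = 0.05517 mol
n(NaOH) used in back-titration = 0.03304 × 0.3084 = 0.01019 mol
n(HCl) left over = 0.01019 mol (1:1 ratio)
n(HCl) consumed by analyte = 0.05517 − 0.01019 = 0.04498 mol
From the 1:2 ratio, n(Mg(OH)2) = 1/2 × 0.04498 = 0.02249 mol
mass of Mg(OH)2 = 0.02249 × 58.32 = 1.312 g
% Mg(OH)2 = 1.312 / 2.101 × 100 = 62.43 %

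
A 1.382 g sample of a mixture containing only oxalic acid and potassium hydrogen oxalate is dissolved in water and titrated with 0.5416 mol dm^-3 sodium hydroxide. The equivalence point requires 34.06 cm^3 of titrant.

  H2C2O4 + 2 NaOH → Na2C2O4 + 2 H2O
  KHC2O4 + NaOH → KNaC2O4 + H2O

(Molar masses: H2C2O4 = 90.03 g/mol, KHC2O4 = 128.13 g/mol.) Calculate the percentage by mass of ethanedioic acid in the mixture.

38.47 %

n(NaOH) = 0.03406 × 0.5416 = 0.01845 mol
Let x = n(H2C2O4), y = n(KHC2O4).
Titrant: 2x + 1y = 0.01845;  mass: 90.03x + 128.13y = 1.382
Solving, x = 5.905 × 10^-3 mol, y = 6.637 × 10^-3 mol
mass of H2C2O4 = 5.905 × 10^-3 × 90.03 = 0.5316 g
% H2C2O4 = 0.5316 / 1.382 × 100 = 38.47 %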